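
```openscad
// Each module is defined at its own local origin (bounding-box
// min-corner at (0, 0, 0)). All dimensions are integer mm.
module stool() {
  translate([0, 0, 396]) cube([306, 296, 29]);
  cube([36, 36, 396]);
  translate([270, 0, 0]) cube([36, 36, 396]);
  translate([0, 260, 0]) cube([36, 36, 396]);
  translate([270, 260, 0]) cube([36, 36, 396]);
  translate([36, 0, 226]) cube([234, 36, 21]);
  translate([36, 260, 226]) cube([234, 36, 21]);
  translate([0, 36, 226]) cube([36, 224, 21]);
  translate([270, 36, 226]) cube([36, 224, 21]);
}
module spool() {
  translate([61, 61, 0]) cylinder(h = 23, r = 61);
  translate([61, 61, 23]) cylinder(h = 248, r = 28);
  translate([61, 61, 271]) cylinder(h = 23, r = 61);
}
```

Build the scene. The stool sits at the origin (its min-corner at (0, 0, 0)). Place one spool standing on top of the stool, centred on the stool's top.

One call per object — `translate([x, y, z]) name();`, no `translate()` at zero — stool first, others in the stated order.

stool();
translate([92, 87, 425]) spool();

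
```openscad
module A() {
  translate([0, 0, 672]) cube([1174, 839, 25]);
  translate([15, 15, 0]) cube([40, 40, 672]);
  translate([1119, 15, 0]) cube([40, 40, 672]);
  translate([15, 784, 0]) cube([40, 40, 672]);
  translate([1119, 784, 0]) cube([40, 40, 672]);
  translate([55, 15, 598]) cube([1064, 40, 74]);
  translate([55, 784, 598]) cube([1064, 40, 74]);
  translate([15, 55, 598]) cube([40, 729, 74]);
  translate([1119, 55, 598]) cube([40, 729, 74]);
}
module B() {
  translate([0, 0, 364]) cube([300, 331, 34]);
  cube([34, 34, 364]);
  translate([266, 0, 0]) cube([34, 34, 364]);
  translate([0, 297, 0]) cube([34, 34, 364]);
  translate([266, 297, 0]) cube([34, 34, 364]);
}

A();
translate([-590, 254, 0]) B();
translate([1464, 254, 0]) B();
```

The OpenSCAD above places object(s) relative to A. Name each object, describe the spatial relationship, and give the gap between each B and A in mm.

Each stool's nearest face is 290 mm from the table's bounding box.

A is a table. B is a stool. Two stools sit around the table at the −x, +x sides. The gap between each stool and the table is 290 mm.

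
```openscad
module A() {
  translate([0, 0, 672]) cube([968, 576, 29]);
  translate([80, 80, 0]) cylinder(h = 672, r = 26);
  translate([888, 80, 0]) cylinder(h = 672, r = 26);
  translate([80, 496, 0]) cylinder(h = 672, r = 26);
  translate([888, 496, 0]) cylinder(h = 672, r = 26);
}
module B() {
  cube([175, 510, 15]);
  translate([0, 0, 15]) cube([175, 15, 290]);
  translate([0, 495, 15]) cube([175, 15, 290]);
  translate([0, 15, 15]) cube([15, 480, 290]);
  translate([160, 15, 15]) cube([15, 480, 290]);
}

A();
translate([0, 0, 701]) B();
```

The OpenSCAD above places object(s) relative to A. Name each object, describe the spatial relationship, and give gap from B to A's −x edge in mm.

A is a table. B is an open box. The open box is on top of the table. The gap from the open box to the table's −x edge is 0 mm.

The open box's min-x is at 0; the table's min-x is 0; gap = 0 mm.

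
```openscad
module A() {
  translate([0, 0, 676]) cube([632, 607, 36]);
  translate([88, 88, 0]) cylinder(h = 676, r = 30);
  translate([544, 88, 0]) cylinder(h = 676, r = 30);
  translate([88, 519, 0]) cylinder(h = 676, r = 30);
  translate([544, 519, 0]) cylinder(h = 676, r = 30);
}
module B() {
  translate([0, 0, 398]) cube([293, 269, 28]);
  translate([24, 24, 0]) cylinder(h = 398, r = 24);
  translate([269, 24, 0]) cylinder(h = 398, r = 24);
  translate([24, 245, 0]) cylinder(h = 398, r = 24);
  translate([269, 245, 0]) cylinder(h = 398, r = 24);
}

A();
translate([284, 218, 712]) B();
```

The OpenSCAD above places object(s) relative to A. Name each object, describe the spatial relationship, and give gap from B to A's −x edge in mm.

The stool's min-x is at 284; the table's min-x is 0; gap = 284 mm.

A is a table. B is a stool. The stool is on top of the table. The gap from the stool to the table's −x edge is 284 mm.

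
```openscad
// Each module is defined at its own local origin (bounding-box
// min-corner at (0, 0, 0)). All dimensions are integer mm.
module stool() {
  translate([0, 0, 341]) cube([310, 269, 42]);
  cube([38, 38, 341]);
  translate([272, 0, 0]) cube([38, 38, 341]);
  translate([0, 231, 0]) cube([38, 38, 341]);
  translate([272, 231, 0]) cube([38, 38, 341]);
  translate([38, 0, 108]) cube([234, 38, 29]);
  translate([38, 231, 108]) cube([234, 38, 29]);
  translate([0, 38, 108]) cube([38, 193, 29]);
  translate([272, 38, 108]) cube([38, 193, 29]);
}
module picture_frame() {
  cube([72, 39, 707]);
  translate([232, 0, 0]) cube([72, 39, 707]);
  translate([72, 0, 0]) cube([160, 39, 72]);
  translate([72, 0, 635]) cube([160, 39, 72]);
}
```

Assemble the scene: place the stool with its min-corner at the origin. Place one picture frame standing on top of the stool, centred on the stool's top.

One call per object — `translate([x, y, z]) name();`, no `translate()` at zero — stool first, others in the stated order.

stool();
translate([3, 115, 383]) picture_frame();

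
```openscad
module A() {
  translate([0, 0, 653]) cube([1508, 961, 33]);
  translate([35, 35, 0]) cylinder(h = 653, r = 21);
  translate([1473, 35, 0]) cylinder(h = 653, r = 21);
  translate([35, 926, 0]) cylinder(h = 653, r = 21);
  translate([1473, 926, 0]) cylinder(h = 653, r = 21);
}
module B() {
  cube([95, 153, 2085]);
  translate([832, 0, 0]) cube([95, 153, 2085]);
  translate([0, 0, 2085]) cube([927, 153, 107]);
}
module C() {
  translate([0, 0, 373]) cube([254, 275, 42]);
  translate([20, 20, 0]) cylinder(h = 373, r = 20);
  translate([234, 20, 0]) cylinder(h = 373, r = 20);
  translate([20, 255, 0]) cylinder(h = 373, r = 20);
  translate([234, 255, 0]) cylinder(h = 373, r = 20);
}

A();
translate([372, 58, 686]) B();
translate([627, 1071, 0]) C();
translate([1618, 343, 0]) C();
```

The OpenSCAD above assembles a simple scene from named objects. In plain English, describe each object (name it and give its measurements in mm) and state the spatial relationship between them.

A is a table: top 1508 mm (x) × 961 mm (y), 33 mm thick, upper face at z = 686 mm, on four round legs of 42 mm diameter, each leg's bounding box inset 14 mm from the nearest pair of top edges, running from z = 0 to the bottom of the top.

B is a door frame. The clear opening is 737 mm wide and 2085 mm high. Two 95 mm wide jambs, 153 mm deep, stand either side of the opening from the floor to the top of the opening. A 107 mm thick head sits across the top of both jambs, spanning the full outside width of the frame.

C is a simple wooden stool: a rectangular seat 254 mm (x) by 275 mm (y), 42 mm thick, top face at z = 415 mm, on four round legs, each 40 mm in diameter. The legs rest on z = 0, each leg's axis is inset half a diameter from the nearest pair of seat edges (so the leg's bounding box is flush with the corner).

The door frame is on top of the table. Two stools sit around the table at the +y, +x sides.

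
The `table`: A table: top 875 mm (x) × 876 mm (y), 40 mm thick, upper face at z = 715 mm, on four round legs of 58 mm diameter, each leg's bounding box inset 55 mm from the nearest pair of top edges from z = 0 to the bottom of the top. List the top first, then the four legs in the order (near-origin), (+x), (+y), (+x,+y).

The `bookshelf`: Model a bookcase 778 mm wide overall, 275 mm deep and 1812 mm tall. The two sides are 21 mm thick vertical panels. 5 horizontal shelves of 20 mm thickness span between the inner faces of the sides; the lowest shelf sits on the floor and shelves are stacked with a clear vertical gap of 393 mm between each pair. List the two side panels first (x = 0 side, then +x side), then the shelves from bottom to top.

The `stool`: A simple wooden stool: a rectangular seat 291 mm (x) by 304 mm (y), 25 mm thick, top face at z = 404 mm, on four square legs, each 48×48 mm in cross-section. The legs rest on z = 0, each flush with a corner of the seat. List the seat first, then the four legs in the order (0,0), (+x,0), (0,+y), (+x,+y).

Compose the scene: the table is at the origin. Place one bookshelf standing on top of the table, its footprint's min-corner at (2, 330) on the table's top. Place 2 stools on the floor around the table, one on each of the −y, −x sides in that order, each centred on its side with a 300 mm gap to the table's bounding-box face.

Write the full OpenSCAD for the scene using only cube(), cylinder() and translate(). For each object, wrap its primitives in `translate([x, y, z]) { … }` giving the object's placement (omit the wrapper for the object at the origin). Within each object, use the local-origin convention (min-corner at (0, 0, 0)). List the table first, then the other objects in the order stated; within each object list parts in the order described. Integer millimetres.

translate([0, 0, 675]) cube([875, 876, 40]);
translate([84, 84, 0]) cylinder(h = 675, r = 29);
translate([791, 84, 0]) cylinder(h = 675, r = 29);
translate([84, 792, 0]) cylinder(h = 675, r = 29);
translate([791, 792, 0]) cylinder(h = 675, r = 29);
translate([2, 330, 715]) {
  cube([21, 275, 1812]);
  translate([757, 0, 0]) cube([21, 275, 1812]);
  translate([21, 0, 0]) cube([736, 275, 20]);
  translate([21, 0, 413]) cube([736, 275, 20]);
  translate([21, 0, 826]) cube([736, 275, 20]);
  translate([21, 0, 1239]) cube([736, 275, 20]);
  translate([21, 0, 1652]) cube([736, 275, 20]);
}
translate([292, -604, 0]) {
  translate([0, 0, 379]) cube([291, 304, 25]);
  cube([48, 48, 379]);
  translate([243, 0, 0]) cube([48, 48, 379]);
  translate([0, 256, 0]) cube([48, 48, 379]);
  translate([243, 256, 0]) cube([48, 48, 379]);
}
translate([-591, 286, 0]) {
  translate([0, 0, 379]) cube([291, 304, 25]);
  cube([48, 48, 379]);
  translate([243, 0, 0]) cube([48, 48, 379]);
  translate([0, 256, 0]) cube([48, 48, 379]);
  translate([243, 256, 0]) cube([48, 48, 379]);
}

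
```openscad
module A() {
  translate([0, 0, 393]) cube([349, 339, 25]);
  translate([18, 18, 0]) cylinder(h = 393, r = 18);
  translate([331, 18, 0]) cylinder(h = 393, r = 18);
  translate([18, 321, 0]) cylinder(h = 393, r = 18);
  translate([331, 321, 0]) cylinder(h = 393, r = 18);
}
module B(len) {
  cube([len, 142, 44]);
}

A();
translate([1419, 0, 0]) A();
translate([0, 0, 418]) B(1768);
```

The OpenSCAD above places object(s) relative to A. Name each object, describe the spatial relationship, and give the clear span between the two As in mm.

A is a stool. B is a beam. A beam spans the tops of two stools. The clear span between the two stools is 1070 mm.

Second stool starts at x = 1419; first ends at x = 349; clear span = 1419 − 349 = 1070 mm.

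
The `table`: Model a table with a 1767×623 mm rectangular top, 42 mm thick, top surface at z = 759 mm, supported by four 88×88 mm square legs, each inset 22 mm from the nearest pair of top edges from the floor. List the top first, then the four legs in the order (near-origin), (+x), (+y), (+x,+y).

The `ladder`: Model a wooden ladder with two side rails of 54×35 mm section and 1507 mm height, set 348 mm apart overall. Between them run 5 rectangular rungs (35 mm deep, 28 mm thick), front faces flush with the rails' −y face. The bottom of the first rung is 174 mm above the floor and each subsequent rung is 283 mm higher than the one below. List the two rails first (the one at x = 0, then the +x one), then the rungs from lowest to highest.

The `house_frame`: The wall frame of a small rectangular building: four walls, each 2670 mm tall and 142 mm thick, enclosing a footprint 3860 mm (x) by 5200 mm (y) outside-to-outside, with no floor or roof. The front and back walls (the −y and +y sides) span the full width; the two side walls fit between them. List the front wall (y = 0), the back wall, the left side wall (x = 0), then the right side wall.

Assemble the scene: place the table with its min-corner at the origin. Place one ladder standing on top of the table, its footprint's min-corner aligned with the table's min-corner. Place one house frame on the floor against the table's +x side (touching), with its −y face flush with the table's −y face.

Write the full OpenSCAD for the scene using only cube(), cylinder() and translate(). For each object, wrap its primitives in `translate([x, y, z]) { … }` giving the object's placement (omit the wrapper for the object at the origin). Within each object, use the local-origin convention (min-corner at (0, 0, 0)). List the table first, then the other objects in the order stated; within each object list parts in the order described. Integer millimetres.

translate([0, 0, 717]) cube([1767, 623, 42]);
translate([22, 22, 0]) cube([88, 88, 717]);
translate([1657, 22, 0]) cube([88, 88, 717]);
translate([22, 513, 0]) cube([88, 88, 717]);
translate([1657, 513, 0]) cube([88, 88, 717]);
translate([0, 0, 759]) {
  cube([54, 35, 1507]);
  translate([294, 0, 0]) cube([54, 35, 1507]);
  translate([54, 0, 174]) cube([240, 35, 28]);
  translate([54, 0, 457]) cube([240, 35, 28]);
  translate([54, 0, 740]) cube([240, 35, 28]);
  translate([54, 0, 1023]) cube([240, 35, 28]);
  translate([54, 0, 1306]) cube([240, 35, 28]);
}
translate([1767, 0, 0]) {
  cube([3860, 142, 2670]);
  translate([0, 5058, 0]) cube([3860, 142, 2670]);
  translate([0, 142, 0]) cube([142, 4916, 2670]);
  translate([3718, 142, 0]) cube([142, 4916, 2670]);
}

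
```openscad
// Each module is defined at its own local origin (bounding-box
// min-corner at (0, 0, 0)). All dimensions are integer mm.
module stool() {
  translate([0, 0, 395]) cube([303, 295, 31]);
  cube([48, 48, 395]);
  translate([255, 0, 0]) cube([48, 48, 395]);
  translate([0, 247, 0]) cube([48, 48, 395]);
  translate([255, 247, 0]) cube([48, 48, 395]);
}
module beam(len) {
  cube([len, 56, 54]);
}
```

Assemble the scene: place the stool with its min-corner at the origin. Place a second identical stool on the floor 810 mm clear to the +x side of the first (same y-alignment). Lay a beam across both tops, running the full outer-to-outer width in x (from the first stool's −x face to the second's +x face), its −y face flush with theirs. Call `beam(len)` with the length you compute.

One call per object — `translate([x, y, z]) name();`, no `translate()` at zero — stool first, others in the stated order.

stool();
translate([1113, 0, 0]) stool();
translate([0, 0, 426]) beam(1416);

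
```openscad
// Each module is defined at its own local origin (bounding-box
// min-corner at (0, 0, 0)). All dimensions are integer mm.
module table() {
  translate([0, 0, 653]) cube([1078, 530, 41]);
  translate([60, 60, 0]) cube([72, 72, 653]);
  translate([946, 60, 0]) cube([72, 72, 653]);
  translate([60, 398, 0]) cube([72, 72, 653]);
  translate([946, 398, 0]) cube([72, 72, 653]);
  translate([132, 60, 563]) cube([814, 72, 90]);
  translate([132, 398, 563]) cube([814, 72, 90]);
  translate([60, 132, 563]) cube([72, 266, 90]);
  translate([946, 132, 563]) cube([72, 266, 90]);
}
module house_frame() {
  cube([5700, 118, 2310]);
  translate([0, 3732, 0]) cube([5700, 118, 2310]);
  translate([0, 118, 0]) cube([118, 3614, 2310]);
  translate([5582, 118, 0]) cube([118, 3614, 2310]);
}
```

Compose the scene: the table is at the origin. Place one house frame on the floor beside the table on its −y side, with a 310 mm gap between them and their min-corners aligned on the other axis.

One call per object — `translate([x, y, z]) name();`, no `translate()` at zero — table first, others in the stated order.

table();
translate([0, -4160, 0]) house_frame();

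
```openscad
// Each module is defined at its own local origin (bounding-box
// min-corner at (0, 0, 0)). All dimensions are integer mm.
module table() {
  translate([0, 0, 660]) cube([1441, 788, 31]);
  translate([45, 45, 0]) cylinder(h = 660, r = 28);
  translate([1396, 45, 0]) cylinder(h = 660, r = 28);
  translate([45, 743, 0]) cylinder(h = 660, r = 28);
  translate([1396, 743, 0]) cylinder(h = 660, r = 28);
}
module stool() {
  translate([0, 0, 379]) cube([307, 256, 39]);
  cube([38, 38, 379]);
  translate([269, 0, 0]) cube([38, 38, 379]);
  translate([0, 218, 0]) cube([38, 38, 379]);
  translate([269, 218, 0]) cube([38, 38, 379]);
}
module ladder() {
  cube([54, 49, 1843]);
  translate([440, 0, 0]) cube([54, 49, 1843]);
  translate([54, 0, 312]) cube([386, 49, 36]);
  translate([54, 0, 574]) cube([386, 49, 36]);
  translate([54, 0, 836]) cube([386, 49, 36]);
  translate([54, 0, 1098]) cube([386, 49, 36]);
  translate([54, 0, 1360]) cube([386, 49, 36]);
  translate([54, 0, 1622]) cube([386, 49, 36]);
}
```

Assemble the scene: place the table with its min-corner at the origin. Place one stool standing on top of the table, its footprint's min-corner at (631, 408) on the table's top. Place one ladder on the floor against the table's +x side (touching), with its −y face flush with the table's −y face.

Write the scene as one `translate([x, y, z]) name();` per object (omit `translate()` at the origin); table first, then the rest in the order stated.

table();
translate([631, 408, 691]) stool();
translate([1441, 0, 0]) ladder();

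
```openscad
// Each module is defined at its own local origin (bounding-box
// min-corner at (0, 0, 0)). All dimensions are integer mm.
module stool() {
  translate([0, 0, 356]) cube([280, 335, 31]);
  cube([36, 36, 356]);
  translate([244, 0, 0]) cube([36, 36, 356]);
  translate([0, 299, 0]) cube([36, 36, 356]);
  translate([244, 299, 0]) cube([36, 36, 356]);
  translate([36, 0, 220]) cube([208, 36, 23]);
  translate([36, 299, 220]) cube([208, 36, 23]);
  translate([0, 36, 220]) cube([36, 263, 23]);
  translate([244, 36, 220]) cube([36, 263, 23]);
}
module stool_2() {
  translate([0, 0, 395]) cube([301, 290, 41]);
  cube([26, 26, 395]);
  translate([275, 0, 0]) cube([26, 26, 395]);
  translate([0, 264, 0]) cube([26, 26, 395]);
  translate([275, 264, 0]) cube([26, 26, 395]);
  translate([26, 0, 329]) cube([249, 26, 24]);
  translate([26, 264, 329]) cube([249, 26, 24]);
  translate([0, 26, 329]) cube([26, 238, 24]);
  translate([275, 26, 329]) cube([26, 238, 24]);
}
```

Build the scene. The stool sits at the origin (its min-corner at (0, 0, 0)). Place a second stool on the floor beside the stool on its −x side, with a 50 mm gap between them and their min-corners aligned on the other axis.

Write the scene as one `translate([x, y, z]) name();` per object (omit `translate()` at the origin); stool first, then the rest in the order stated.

stool();
translate([-351, 0, 0]) stool_2();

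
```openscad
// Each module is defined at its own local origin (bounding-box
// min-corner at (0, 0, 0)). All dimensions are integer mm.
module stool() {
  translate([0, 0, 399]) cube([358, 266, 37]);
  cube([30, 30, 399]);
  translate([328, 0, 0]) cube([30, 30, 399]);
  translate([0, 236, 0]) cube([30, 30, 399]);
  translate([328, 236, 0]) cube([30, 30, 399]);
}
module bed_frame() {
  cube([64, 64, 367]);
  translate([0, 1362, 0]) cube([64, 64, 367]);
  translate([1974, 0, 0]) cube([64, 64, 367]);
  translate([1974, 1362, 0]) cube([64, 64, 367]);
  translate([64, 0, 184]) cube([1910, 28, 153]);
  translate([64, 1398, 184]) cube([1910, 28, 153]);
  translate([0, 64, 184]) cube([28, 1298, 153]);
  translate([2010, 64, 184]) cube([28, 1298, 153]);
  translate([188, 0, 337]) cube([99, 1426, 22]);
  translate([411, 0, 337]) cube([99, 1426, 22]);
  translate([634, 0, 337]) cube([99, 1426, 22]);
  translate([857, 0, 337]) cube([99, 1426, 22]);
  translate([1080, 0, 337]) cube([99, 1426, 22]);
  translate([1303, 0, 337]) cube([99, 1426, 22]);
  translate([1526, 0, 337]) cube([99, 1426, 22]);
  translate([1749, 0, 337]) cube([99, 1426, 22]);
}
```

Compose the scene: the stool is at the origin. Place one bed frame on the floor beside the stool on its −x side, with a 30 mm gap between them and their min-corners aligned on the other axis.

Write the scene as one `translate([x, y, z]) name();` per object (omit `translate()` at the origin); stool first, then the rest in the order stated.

stool();
translate([-2068, 0, 0]) bed_frame();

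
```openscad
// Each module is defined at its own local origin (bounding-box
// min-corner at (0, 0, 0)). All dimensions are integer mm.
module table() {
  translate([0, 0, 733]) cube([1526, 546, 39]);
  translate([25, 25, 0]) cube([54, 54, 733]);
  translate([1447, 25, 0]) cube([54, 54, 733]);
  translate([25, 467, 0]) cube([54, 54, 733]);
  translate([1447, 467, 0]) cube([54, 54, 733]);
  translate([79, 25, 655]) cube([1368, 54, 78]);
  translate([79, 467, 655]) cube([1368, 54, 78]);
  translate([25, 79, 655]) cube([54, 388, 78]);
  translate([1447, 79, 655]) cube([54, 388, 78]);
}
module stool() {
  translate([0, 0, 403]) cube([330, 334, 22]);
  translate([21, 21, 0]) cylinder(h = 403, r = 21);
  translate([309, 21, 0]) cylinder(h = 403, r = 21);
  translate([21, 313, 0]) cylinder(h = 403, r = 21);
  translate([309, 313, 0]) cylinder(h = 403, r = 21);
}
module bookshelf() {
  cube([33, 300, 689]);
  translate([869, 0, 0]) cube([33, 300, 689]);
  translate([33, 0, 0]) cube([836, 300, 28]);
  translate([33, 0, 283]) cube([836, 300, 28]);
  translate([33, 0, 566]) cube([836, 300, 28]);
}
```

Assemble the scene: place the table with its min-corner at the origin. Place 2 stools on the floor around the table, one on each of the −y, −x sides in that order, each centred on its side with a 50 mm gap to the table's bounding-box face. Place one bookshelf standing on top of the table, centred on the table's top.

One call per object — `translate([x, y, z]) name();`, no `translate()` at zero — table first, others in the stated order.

table();
translate([598, -384, 0]) stool();
translate([-380, 106, 0]) stool();
translate([312, 123, 772]) bookshelf();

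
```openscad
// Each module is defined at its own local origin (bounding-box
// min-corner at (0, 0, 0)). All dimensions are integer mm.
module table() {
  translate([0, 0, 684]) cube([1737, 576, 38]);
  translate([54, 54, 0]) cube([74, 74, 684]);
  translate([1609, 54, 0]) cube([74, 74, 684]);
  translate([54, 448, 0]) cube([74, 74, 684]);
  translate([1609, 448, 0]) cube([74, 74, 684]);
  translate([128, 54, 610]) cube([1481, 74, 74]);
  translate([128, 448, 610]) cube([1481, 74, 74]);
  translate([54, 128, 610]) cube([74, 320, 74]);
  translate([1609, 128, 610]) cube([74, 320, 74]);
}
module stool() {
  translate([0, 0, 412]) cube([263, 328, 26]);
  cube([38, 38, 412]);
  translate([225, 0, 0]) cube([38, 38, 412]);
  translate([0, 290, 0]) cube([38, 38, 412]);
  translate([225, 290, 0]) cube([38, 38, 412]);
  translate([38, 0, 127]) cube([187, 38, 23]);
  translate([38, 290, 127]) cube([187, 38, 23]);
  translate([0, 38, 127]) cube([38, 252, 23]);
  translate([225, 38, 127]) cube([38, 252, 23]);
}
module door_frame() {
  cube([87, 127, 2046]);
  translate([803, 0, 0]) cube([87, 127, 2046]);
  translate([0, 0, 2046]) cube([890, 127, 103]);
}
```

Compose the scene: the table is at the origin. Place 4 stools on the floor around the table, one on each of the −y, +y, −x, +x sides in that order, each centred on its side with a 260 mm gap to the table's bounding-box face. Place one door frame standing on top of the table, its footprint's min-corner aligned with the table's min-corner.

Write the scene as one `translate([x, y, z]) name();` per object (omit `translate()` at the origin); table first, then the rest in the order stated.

table();
translate([737, -588, 0]) stool();
translate([737, 836, 0]) stool();
translate([-523, 124, 0]) stool();
translate([1997, 124, 0]) stool();
translate([0, 0, 722]) door_frame();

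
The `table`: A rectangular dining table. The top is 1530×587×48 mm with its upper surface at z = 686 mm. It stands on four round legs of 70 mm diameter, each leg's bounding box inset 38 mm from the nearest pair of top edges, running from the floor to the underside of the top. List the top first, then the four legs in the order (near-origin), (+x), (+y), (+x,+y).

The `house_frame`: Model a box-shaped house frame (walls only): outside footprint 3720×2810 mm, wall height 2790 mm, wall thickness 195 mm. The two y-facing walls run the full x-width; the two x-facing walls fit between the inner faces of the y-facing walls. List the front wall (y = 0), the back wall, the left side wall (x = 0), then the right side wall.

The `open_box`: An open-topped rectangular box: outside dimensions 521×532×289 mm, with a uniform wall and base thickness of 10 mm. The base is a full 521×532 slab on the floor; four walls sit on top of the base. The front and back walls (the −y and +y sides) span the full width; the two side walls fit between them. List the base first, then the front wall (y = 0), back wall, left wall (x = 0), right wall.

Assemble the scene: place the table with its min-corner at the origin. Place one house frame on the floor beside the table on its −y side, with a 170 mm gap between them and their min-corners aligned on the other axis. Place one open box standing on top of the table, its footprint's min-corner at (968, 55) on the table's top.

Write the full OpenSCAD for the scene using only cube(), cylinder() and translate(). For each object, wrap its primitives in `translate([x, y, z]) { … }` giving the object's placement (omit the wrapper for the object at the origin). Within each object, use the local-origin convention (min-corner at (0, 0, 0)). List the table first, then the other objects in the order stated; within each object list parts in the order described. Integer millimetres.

translate([0, 0, 638]) cube([1530, 587, 48]);
translate([73, 73, 0]) cylinder(h = 638, r = 35);
translate([1457, 73, 0]) cylinder(h = 638, r = 35);
translate([73, 514, 0]) cylinder(h = 638, r = 35);
translate([1457, 514, 0]) cylinder(h = 638, r = 35);
translate([0, -2980, 0]) {
  cube([3720, 195, 2790]);
  translate([0, 2615, 0]) cube([3720, 195, 2790]);
  translate([0, 195, 0]) cube([195, 2420, 2790]);
  translate([3525, 195, 0]) cube([195, 2420, 2790]);
}
translate([968, 55, 686]) {
  cube([521, 532, 10]);
  translate([0, 0, 10]) cube([521, 10, 279]);
  translate([0, 522, 10]) cube([521, 10, 279]);
  translate([0, 10, 10]) cube([10, 512, 279]);
  translate([511, 10, 10]) cube([10, 512, 279]);
}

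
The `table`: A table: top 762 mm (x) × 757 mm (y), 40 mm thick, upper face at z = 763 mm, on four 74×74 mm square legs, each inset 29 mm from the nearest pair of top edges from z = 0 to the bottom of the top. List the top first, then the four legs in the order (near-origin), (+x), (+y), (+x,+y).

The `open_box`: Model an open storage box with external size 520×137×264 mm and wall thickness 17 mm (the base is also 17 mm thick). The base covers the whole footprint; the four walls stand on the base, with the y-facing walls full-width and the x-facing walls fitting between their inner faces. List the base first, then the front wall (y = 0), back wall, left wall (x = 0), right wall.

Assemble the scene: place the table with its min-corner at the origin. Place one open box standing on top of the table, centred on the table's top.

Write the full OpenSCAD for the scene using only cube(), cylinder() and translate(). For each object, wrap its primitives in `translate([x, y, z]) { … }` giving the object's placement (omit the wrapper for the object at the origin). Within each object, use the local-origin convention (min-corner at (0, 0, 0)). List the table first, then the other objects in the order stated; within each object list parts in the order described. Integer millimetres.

translate([0, 0, 723]) cube([762, 757, 40]);
translate([29, 29, 0]) cube([74, 74, 723]);
translate([659, 29, 0]) cube([74, 74, 723]);
translate([29, 654, 0]) cube([74, 74, 723]);
translate([659, 654, 0]) cube([74, 74, 723]);
translate([121, 310, 763]) {
  cube([520, 137, 17]);
  translate([0, 0, 17]) cube([520, 17, 247]);
  translate([0, 120, 17]) cube([520, 17, 247]);
  translate([0, 17, 17]) cube([17, 103, 247]);
  translate([503, 17, 17]) cube([17, 103, 247]);
}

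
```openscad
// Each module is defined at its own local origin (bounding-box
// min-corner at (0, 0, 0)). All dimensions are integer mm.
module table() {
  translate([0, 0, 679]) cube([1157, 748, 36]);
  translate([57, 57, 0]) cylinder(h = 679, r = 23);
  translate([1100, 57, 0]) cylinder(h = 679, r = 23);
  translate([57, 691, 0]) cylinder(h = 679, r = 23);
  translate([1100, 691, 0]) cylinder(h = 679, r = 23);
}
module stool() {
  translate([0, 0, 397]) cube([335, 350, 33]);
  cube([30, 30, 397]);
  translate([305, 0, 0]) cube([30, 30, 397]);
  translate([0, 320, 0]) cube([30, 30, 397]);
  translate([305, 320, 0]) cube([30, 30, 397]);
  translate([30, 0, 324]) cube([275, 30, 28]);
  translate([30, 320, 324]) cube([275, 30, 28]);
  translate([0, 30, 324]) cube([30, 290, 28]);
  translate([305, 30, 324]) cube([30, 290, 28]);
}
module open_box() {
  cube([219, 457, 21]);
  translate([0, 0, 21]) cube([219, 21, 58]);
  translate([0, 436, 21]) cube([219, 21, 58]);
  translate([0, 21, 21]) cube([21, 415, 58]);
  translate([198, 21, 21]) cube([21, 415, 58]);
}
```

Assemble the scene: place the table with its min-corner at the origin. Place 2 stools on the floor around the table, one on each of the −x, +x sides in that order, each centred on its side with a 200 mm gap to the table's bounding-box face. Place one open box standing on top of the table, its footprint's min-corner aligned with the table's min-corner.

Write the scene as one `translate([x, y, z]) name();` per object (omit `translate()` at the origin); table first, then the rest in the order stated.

table();
translate([-535, 199, 0]) stool();
translate([1357, 199, 0]) stool();
translate([0, 0, 715]) open_box();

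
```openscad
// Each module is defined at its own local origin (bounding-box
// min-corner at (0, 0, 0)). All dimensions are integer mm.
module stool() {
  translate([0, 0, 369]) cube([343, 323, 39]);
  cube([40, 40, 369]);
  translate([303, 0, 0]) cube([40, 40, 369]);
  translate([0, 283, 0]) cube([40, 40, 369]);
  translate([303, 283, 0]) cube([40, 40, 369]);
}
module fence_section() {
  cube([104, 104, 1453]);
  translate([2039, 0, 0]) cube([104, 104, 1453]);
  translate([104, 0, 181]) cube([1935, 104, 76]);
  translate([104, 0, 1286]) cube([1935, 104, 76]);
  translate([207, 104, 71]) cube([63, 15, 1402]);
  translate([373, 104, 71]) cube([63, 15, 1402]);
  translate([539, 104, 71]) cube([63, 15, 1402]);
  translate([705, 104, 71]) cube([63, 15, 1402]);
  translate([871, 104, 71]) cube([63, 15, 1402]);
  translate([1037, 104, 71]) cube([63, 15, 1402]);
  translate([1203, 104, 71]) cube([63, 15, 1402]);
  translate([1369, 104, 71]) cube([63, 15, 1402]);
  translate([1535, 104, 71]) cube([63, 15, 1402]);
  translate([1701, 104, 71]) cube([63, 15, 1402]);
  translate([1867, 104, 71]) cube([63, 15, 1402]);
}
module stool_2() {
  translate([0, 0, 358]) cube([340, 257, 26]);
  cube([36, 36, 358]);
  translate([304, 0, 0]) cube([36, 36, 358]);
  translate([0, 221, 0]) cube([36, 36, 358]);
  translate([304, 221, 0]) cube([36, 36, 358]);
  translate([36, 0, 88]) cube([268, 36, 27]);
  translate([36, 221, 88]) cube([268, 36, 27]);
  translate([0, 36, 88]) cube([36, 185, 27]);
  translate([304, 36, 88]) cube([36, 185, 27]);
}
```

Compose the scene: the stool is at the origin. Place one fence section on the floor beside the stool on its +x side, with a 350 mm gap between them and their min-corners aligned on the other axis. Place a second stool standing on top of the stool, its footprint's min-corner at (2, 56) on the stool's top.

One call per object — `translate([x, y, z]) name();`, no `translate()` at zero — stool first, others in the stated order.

stool();
translate([693, 0, 0]) fence_section();
translate([2, 56, 408]) stool_2();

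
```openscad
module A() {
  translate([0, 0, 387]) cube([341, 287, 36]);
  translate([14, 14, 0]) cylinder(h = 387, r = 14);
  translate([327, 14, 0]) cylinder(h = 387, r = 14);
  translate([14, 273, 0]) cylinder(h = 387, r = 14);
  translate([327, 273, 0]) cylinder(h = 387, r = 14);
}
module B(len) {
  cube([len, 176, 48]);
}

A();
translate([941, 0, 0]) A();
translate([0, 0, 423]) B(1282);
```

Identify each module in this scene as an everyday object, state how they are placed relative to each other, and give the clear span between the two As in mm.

Second stool starts at x = 941; first ends at x = 341; clear span = 941 − 341 = 600 mm.

A is a stool. B is a beam. A beam spans the tops of two stools. The clear span between the two stools is 600 mm.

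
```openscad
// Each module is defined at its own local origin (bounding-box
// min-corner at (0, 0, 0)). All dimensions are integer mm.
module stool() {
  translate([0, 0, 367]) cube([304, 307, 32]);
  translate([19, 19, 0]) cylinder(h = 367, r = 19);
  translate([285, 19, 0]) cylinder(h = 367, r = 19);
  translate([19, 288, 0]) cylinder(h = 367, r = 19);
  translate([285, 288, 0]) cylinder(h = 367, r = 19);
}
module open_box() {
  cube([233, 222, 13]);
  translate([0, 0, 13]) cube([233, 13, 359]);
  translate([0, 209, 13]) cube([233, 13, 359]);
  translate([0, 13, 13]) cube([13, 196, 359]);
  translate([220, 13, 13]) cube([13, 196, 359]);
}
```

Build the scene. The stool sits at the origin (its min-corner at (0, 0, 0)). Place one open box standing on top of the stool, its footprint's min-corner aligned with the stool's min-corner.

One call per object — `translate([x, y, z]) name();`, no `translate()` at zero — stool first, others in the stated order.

stool();
translate([0, 0, 399]) open_box();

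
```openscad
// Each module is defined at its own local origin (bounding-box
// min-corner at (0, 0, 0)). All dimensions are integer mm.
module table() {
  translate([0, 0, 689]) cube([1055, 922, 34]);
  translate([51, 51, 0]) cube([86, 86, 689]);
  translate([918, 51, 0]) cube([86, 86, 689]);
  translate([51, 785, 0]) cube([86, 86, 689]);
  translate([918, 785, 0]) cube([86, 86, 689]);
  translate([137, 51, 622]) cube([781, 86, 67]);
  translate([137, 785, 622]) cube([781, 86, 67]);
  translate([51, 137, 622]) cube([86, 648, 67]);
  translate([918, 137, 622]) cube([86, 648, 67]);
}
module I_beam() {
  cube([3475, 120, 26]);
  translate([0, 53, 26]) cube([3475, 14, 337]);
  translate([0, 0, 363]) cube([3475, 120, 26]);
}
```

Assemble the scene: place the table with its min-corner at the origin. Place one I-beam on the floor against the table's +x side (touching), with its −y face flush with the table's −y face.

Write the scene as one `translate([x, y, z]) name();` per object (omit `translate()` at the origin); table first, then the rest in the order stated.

table();
translate([1055, 0, 0]) I_beam();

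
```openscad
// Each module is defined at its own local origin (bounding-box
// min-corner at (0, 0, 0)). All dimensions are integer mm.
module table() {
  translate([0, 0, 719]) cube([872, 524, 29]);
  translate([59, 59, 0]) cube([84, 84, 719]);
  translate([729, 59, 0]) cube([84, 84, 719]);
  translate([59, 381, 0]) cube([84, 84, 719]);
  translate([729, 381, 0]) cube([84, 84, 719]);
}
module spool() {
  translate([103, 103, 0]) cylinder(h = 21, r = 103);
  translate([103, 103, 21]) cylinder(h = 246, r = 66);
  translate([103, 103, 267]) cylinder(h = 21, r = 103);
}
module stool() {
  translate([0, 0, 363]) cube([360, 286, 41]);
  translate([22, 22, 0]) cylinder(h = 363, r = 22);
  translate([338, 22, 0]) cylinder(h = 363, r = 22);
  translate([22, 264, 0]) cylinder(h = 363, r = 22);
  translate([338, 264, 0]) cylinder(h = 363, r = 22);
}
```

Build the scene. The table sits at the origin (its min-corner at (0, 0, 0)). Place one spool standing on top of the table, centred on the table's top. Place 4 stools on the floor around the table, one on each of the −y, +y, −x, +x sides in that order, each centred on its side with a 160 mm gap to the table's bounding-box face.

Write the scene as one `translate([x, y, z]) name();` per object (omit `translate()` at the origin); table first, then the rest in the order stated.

table();
translate([333, 159, 748]) spool();
translate([256, -446, 0]) stool();
translate([256, 684, 0]) stool();
translate([-520, 119, 0]) stool();
translate([1032, 119, 0]) stool();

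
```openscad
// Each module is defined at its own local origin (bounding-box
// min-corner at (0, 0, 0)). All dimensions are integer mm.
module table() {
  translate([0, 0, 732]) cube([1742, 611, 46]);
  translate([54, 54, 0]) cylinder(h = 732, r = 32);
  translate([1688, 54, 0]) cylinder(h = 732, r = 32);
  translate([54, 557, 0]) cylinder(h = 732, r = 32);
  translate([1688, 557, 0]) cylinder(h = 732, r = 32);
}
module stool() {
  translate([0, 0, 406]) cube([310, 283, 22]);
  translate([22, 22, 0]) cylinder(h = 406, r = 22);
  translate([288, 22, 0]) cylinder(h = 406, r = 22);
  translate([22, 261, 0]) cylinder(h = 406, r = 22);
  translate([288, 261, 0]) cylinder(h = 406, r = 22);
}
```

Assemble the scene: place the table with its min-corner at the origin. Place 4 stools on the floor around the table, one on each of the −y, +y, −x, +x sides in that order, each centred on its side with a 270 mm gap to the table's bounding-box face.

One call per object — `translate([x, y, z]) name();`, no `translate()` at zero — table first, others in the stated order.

table();
translate([716, -553, 0]) stool();
translate([716, 881, 0]) stool();
translate([-580, 164, 0]) stool();
translate([2012, 164, 0]) stool();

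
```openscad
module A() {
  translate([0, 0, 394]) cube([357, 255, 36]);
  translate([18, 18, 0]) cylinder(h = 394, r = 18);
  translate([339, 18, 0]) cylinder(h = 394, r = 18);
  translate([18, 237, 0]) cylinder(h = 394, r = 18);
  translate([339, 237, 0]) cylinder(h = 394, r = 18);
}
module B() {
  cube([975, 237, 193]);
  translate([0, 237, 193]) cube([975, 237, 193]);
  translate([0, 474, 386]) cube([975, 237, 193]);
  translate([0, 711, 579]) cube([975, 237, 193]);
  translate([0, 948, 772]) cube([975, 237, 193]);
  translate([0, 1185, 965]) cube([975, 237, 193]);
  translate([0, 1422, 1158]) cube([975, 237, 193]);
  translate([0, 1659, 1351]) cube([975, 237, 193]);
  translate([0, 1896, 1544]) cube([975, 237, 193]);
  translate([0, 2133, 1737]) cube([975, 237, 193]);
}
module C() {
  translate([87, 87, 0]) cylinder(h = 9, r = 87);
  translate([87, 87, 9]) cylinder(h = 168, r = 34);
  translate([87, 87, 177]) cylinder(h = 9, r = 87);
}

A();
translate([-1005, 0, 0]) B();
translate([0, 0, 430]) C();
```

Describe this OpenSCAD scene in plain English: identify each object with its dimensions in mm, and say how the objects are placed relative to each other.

A is a simple wooden stool: a rectangular seat 357 mm (x) by 255 mm (y), 36 mm thick, top face at z = 430 mm, on four round legs, each 36 mm in diameter. The legs rest on z = 0, each leg's axis is inset half a diameter from the nearest pair of seat edges (so the leg's bounding box is flush with the corner).

B is a straight staircase of 10 solid steps. Each step is 975 mm wide (x), 237 mm deep (y, the going) and 193 mm tall (the rise). The first step rests on the floor; each subsequent step sits one going further in +y and one rise higher in +z, directly behind and above the previous step with no overlap.

C is a spool: two coaxial disc flanges of radius 87 mm and thickness 9 mm, joined by a core cylinder of radius 34 mm and height 168 mm. The lower flange rests on z = 0 and the three cylinders share a vertical axis.

The staircase is on the floor beside the stool on its −x side. The spool is on top of the stool.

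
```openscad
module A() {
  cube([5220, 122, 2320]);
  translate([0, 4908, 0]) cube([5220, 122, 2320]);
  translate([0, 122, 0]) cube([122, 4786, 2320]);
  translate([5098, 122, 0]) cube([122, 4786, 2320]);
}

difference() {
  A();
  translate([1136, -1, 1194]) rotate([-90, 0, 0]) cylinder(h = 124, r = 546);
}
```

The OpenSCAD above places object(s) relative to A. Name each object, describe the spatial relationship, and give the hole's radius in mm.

A is a house frame. The house frame has a circular hole through its front wall. The hole's radius is 546 mm.

The subtracted cylinder has r = 546 mm.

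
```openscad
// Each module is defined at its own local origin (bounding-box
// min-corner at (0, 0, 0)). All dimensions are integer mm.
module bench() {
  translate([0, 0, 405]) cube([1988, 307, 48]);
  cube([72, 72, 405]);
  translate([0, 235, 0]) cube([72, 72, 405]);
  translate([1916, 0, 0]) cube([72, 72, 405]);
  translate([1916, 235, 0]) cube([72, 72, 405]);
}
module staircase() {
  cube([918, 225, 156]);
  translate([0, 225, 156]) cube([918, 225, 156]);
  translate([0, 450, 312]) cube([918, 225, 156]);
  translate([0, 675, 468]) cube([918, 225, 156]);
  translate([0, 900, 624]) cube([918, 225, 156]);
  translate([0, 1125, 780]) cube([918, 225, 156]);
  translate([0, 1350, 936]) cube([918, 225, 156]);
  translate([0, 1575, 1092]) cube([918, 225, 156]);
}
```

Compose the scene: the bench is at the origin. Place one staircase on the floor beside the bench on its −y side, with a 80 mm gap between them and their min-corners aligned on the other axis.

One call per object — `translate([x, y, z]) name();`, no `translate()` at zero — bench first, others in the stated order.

bench();
translate([0, -1880, 0]) staircase();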